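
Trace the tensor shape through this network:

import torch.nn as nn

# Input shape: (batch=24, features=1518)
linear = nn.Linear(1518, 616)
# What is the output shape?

Input shape: (24, 1518)
Output shape: (24, 616)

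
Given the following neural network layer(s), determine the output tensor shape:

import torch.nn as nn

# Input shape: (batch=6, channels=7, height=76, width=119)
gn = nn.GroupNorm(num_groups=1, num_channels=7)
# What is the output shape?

Input shape: (6, 7, 76, 119)
Output shape: (6, 7, 76, 119)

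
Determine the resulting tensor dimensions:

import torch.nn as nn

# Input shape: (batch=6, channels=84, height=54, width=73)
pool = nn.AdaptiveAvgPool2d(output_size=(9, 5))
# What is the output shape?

Input shape: (6, 84, 54, 73)
Output shape: (6, 84, 9, 5)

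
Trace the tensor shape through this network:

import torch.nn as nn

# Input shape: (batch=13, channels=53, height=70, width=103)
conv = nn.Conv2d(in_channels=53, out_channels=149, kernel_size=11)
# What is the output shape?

Input shape: (13, 53, 70, 103)
Output shape: (13, 149, 60, 93)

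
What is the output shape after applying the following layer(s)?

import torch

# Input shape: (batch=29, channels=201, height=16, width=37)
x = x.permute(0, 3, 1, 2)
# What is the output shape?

Input shape: (29, 201, 16, 37)
Output shape: (29, 37, 201, 16)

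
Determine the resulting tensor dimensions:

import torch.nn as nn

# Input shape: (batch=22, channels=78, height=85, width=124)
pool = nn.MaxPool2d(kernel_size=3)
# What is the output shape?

Input shape: (22, 78, 85, 124)
Output shape: (22, 78, 28, 41)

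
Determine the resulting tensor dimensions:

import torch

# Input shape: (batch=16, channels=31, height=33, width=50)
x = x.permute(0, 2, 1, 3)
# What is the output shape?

Input shape: (16, 31, 33, 50)
Output shape: (16, 33, 31, 50)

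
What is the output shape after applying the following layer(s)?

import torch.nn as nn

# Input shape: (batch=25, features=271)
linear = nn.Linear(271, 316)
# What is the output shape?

Input shape: (25, 271)
Output shape: (25, 316)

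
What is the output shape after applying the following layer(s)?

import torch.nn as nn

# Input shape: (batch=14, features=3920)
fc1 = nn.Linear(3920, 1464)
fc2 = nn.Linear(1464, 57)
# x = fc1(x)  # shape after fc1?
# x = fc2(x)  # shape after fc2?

Input shape: (14, 3920)
  -> after fc1: (14, 1464)
Output shape: (14, 57)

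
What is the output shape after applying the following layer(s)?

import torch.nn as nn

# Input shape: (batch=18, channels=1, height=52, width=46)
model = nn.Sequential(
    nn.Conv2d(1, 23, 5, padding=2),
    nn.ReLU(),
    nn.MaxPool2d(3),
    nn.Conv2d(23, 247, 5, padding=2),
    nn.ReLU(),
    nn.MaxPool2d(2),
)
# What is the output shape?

Input shape: (18, 1, 52, 46)
  -> after first Conv2d: (18, 23, 52, 46)
  -> after first MaxPool2d: (18, 23, 17, 15)
  -> after second Conv2d: (18, 247, 17, 15)
Output shape: (18, 247, 8, 7)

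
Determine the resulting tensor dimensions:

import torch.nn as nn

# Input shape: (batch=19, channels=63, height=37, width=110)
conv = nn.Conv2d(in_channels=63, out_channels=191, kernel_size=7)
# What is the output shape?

Input shape: (19, 63, 37, 110)
Output shape: (19, 191, 31, 104)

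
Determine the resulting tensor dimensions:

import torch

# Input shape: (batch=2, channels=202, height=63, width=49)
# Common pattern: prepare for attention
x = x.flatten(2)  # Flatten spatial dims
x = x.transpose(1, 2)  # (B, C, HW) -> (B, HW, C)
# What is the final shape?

Input shape: (2, 202, 63, 49)
  -> after flatten(2): (2, 202, 3087)
Output shape: (2, 3087, 202)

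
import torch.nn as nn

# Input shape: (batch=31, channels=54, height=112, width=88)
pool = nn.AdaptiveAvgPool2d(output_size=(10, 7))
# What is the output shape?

Input shape: (31, 54, 112, 88)
Output shape: (31, 54, 10, 7)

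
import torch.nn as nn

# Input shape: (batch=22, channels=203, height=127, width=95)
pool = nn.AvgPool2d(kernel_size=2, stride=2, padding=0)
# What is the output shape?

Input shape: (22, 203, 127, 95)
Output shape: (22, 203, 63, 47)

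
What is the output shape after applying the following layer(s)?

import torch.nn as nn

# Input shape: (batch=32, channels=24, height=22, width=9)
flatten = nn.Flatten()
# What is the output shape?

Input shape: (32, 24, 22, 9)
Output shape: (32, 4752)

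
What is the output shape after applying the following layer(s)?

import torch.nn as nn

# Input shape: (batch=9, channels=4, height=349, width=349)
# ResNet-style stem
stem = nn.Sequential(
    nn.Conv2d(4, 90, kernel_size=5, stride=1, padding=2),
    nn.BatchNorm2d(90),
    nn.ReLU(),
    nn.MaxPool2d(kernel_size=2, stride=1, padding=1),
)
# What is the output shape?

Input shape: (9, 4, 349, 349)
  -> after Conv2d 5x5 stride=1: (9, 90, 349, 349)
Output shape: (9, 90, 350, 350)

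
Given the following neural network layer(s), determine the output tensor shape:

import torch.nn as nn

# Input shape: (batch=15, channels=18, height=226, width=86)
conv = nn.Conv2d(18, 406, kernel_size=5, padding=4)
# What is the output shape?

Input shape: (15, 18, 226, 86)
Output shape: (15, 406, 230, 90)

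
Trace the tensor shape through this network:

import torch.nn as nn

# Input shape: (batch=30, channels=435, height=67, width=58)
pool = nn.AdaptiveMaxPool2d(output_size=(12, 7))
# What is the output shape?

Input shape: (30, 435, 67, 58)
Output shape: (30, 435, 12, 7)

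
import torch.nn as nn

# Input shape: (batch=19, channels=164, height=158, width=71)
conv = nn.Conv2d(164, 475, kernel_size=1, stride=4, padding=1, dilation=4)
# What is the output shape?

Input shape: (19, 164, 158, 71)
Output shape: (19, 475, 40, 19)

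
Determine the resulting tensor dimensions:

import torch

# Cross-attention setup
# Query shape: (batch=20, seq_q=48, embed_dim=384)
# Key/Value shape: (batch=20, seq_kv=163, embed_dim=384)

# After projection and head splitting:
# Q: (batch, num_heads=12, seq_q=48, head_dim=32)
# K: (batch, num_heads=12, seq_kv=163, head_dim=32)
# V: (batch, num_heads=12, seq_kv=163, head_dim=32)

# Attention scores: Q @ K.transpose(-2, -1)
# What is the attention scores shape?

Input shape: (20, 48, 384)
Output shape: (20, 12, 48, 163)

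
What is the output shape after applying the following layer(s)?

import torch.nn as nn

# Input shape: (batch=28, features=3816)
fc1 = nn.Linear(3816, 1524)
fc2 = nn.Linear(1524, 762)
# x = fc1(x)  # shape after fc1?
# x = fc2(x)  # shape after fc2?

Input shape: (28, 3816)
  -> after fc1: (28, 1524)
Output shape: (28, 762)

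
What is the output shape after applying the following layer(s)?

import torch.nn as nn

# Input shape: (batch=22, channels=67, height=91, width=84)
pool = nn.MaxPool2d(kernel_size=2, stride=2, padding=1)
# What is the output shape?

Input shape: (22, 67, 91, 84)
Output shape: (22, 67, 46, 43)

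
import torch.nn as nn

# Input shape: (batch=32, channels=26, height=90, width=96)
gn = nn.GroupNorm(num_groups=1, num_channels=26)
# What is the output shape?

Input shape: (32, 26, 90, 96)
Output shape: (32, 26, 90, 96)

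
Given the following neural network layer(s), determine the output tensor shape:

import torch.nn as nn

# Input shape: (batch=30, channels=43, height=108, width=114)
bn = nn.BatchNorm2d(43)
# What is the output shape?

Input shape: (30, 43, 108, 114)
Output shape: (30, 43, 108, 114)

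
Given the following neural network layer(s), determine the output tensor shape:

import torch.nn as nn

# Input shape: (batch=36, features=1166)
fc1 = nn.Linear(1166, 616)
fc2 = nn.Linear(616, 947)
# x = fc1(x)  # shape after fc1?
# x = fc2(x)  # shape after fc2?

Input shape: (36, 1166)
  -> after fc1: (36, 616)
Output shape: (36, 947)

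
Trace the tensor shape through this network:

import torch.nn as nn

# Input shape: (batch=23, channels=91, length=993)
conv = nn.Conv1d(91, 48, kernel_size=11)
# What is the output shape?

Input shape: (23, 91, 993)
Output shape: (23, 48, 983)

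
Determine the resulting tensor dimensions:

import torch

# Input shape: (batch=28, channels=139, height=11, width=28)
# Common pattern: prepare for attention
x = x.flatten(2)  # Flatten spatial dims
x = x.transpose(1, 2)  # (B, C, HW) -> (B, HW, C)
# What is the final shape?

Input shape: (28, 139, 11, 28)
  -> after flatten(2): (28, 139, 308)
Output shape: (28, 308, 139)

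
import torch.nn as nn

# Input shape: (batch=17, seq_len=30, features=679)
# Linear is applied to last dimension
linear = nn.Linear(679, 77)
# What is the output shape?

Input shape: (17, 30, 679)
Output shape: (17, 30, 77)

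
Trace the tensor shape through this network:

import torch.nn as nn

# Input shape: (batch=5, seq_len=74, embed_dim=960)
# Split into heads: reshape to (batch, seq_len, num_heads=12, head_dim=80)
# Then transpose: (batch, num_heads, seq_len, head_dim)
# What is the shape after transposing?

Input shape: (5, 74, 960)
  -> after reshape: (5, 74, 12, 80)
Output shape: (5, 12, 74, 80)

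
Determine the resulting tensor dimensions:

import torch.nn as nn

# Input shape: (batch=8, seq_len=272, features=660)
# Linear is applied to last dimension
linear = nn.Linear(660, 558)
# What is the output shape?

Input shape: (8, 272, 660)
Output shape: (8, 272, 558)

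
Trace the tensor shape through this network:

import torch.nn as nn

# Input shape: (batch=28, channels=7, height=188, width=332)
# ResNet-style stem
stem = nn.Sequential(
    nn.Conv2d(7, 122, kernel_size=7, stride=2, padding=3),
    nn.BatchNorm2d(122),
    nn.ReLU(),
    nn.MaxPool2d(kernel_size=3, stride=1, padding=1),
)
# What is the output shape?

Input shape: (28, 7, 188, 332)
  -> after Conv2d 7x7 stride=2: (28, 122, 94, 166)
Output shape: (28, 122, 94, 166)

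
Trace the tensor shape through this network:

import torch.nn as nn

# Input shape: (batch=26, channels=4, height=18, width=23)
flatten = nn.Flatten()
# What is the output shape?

Input shape: (26, 4, 18, 23)
Output shape: (26, 1656)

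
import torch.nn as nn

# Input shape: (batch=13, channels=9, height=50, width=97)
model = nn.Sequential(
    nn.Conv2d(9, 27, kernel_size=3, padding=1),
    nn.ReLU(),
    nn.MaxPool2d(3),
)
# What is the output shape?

Input shape: (13, 9, 50, 97)
  -> after Conv2d: (13, 27, 50, 97)
  -> after ReLU: (13, 27, 50, 97)
Output shape: (13, 27, 16, 32)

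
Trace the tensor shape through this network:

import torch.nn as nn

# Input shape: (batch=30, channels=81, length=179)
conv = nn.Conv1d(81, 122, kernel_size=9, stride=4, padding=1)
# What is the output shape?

Input shape: (30, 81, 179)
Output shape: (30, 122, 44)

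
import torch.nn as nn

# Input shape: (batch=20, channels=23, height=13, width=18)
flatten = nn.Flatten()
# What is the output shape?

Input shape: (20, 23, 13, 18)
Output shape: (20, 5382)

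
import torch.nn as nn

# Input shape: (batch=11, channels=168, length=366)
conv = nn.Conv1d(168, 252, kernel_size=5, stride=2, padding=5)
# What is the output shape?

Input shape: (11, 168, 366)
Output shape: (11, 252, 186)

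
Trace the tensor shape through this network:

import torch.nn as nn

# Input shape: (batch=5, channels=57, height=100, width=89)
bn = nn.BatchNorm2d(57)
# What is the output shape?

Input shape: (5, 57, 100, 89)
Output shape: (5, 57, 100, 89)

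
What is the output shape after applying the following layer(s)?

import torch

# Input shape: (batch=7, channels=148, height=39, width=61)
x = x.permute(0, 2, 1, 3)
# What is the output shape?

Input shape: (7, 148, 39, 61)
Output shape: (7, 39, 148, 61)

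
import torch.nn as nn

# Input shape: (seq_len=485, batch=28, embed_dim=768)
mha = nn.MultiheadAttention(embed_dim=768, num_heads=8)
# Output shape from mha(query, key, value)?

Input shape: (485, 28, 768)
Output shape: (485, 28, 768)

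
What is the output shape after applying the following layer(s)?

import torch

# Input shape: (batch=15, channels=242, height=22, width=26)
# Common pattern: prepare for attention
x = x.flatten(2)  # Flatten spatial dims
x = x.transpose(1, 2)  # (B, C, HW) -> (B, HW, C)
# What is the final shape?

Input shape: (15, 242, 22, 26)
  -> after flatten(2): (15, 242, 572)
Output shape: (15, 572, 242)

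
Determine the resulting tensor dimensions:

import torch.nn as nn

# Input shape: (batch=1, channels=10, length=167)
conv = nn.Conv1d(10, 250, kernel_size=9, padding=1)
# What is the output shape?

Input shape: (1, 10, 167)
Output shape: (1, 250, 161)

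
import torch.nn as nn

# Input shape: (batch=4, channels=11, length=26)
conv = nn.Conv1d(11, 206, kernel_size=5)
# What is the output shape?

Input shape: (4, 11, 26)
Output shape: (4, 206, 22)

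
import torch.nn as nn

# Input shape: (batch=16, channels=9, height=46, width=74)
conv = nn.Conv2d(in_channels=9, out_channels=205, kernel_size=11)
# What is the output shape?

Input shape: (16, 9, 46, 74)
Output shape: (16, 205, 36, 64)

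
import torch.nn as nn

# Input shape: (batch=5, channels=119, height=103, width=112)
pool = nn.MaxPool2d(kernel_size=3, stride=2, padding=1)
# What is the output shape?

Input shape: (5, 119, 103, 112)
Output shape: (5, 119, 52, 56)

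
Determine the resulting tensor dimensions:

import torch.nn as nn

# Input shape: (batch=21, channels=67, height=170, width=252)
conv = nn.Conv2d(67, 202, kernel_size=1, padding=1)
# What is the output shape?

Input shape: (21, 67, 170, 252)
Output shape: (21, 202, 172, 254)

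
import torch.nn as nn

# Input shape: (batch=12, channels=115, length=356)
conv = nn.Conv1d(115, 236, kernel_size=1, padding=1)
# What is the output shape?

Input shape: (12, 115, 356)
Output shape: (12, 236, 358)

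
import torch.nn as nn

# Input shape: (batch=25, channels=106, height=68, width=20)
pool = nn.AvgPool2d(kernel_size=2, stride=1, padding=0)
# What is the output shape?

Input shape: (25, 106, 68, 20)
Output shape: (25, 106, 67, 19)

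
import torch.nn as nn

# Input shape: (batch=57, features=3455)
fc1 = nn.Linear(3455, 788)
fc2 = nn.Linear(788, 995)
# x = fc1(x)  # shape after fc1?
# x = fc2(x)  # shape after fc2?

Input shape: (57, 3455)
  -> after fc1: (57, 788)
Output shape: (57, 995)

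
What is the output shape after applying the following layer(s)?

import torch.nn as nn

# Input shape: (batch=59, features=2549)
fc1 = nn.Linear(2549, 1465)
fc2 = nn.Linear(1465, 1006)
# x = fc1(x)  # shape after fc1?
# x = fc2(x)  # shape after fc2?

Input shape: (59, 2549)
  -> after fc1: (59, 1465)
Output shape: (59, 1006)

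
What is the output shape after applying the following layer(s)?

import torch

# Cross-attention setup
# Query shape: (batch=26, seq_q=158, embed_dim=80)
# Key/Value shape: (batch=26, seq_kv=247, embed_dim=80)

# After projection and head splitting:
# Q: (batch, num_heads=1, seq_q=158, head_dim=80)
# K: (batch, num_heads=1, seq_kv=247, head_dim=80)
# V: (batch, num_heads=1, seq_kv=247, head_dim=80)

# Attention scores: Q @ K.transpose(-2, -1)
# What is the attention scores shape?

Input shape: (26, 158, 80)
Output shape: (26, 1, 158, 247)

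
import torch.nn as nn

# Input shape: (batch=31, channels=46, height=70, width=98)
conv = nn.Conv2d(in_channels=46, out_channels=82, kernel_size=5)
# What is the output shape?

Input shape: (31, 46, 70, 98)
Output shape: (31, 82, 66, 94)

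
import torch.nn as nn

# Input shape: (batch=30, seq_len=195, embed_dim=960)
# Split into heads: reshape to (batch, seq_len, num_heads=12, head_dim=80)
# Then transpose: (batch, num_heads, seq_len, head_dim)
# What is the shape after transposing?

Input shape: (30, 195, 960)
  -> after reshape: (30, 195, 12, 80)
Output shape: (30, 12, 195, 80)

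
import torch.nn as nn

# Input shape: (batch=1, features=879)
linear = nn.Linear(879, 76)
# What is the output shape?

Input shape: (1, 879)
Output shape: (1, 76)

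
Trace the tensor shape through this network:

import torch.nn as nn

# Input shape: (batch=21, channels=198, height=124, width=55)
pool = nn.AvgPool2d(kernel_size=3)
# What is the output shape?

Input shape: (21, 198, 124, 55)
Output shape: (21, 198, 41, 18)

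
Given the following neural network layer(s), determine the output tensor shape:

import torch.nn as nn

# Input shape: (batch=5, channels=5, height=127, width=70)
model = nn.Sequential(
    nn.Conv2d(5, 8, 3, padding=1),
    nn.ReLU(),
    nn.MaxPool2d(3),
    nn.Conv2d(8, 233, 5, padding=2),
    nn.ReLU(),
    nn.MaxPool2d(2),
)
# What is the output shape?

Input shape: (5, 5, 127, 70)
  -> after first Conv2d: (5, 8, 127, 70)
  -> after first MaxPool2d: (5, 8, 42, 23)
  -> after second Conv2d: (5, 233, 42, 23)
Output shape: (5, 233, 21, 11)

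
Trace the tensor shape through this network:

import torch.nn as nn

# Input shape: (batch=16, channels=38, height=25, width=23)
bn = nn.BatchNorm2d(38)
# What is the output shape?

Input shape: (16, 38, 25, 23)
Output shape: (16, 38, 25, 23)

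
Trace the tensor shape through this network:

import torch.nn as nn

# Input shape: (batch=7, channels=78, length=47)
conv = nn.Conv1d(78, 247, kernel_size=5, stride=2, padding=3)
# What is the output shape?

Input shape: (7, 78, 47)
Output shape: (7, 247, 25)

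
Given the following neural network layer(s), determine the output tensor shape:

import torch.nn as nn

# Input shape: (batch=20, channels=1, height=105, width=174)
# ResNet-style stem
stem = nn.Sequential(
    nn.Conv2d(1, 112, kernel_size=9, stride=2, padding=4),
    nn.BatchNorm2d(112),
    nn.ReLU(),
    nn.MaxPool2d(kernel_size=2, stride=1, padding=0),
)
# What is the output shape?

Input shape: (20, 1, 105, 174)
  -> after Conv2d 9x9 stride=2: (20, 112, 53, 87)
Output shape: (20, 112, 52, 86)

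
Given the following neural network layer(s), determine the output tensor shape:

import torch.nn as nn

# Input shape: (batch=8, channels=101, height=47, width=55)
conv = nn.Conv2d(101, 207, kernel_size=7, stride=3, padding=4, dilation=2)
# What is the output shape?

Input shape: (8, 101, 47, 55)
Output shape: (8, 207, 15, 17)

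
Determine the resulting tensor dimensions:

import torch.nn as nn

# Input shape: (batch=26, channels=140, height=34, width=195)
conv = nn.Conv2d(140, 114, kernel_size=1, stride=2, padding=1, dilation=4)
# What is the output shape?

Input shape: (26, 140, 34, 195)
Output shape: (26, 114, 18, 99)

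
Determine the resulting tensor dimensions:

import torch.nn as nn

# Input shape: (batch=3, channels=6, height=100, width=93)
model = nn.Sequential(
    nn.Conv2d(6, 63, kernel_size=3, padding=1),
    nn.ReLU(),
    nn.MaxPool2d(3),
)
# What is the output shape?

Input shape: (3, 6, 100, 93)
  -> after Conv2d: (3, 63, 100, 93)
  -> after ReLU: (3, 63, 100, 93)
Output shape: (3, 63, 33, 31)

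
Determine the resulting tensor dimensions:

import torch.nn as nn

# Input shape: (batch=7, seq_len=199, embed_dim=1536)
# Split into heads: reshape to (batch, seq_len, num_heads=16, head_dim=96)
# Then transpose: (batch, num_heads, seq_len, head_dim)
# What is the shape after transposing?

Input shape: (7, 199, 1536)
  -> after reshape: (7, 199, 16, 96)
Output shape: (7, 16, 199, 96)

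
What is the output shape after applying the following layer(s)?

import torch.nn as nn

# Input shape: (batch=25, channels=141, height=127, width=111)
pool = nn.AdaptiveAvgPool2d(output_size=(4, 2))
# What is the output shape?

Input shape: (25, 141, 127, 111)
Output shape: (25, 141, 4, 2)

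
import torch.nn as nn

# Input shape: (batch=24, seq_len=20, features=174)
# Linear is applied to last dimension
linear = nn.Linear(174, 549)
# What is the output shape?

Input shape: (24, 20, 174)
Output shape: (24, 20, 549)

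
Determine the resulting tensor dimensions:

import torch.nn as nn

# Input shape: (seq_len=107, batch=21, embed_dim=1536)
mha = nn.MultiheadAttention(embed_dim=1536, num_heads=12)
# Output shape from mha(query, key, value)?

Input shape: (107, 21, 1536)
Output shape: (107, 21, 1536)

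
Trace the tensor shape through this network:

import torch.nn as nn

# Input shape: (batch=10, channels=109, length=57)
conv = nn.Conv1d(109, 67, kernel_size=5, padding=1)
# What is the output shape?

Input shape: (10, 109, 57)
Output shape: (10, 67, 55)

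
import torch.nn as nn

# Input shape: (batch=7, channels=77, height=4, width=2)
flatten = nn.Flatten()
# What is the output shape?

Input shape: (7, 77, 4, 2)
Output shape: (7, 616)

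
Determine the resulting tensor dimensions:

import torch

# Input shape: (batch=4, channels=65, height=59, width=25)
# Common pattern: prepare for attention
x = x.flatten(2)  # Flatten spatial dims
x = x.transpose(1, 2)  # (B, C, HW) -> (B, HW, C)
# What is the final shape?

Input shape: (4, 65, 59, 25)
  -> after flatten(2): (4, 65, 1475)
Output shape: (4, 1475, 65)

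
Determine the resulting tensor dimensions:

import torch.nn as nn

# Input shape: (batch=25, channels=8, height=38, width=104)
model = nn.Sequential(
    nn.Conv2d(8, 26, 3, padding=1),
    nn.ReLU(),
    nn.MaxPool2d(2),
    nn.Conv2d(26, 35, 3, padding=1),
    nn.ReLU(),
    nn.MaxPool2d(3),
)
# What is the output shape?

Input shape: (25, 8, 38, 104)
  -> after first Conv2d: (25, 26, 38, 104)
  -> after first MaxPool2d: (25, 26, 19, 52)
  -> after second Conv2d: (25, 35, 19, 52)
Output shape: (25, 35, 6, 17)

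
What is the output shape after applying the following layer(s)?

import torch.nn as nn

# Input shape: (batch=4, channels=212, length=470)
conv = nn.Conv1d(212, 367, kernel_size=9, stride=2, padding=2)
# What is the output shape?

Input shape: (4, 212, 470)
Output shape: (4, 367, 233)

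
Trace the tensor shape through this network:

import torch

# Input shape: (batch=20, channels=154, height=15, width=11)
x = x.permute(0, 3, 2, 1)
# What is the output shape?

Input shape: (20, 154, 15, 11)
Output shape: (20, 11, 15, 154)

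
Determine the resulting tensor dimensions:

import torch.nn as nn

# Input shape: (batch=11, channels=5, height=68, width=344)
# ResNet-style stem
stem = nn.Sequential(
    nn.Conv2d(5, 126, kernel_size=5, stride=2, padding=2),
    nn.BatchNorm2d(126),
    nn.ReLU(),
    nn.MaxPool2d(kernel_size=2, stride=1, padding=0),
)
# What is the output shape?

Input shape: (11, 5, 68, 344)
  -> after Conv2d 5x5 stride=2: (11, 126, 34, 172)
Output shape: (11, 126, 33, 171)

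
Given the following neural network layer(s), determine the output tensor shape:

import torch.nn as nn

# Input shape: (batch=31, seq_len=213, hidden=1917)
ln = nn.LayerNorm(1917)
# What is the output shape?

Input shape: (31, 213, 1917)
Output shape: (31, 213, 1917)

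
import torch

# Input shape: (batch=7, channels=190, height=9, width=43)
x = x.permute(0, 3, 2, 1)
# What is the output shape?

Input shape: (7, 190, 9, 43)
Output shape: (7, 43, 9, 190)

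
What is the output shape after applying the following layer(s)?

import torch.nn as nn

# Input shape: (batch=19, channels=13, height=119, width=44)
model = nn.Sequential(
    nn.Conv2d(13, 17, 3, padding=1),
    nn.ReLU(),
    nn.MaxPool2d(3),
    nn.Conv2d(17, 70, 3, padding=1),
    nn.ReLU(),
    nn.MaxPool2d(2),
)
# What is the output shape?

Input shape: (19, 13, 119, 44)
  -> after first Conv2d: (19, 17, 119, 44)
  -> after first MaxPool2d: (19, 17, 39, 14)
  -> after second Conv2d: (19, 70, 39, 14)
Output shape: (19, 70, 19, 7)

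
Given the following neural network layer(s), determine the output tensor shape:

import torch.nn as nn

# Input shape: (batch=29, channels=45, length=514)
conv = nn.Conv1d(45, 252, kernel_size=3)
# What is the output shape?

Input shape: (29, 45, 514)
Output shape: (29, 252, 512)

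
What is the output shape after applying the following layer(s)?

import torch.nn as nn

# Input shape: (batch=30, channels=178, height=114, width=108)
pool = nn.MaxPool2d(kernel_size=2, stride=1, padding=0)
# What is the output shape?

Input shape: (30, 178, 114, 108)
Output shape: (30, 178, 113, 107)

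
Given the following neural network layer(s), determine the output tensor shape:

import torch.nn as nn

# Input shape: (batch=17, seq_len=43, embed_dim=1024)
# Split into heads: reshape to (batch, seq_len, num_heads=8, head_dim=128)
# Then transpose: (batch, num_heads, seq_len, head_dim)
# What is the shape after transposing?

Input shape: (17, 43, 1024)
  -> after reshape: (17, 43, 8, 128)
Output shape: (17, 8, 43, 128)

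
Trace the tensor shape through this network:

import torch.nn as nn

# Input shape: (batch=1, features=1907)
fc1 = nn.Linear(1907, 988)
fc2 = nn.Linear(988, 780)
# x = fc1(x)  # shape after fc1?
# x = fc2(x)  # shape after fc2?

Input shape: (1, 1907)
  -> after fc1: (1, 988)
Output shape: (1, 780)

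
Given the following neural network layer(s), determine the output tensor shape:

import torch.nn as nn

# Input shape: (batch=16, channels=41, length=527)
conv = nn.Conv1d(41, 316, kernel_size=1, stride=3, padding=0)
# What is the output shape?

Input shape: (16, 41, 527)
Output shape: (16, 316, 176)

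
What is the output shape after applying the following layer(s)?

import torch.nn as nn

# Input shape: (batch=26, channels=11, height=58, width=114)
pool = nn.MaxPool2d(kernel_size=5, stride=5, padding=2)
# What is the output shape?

Input shape: (26, 11, 58, 114)
Output shape: (26, 11, 12, 23)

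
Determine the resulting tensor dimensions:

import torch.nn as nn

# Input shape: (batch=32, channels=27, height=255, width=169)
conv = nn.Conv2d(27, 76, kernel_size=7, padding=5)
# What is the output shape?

Input shape: (32, 27, 255, 169)
Output shape: (32, 76, 259, 173)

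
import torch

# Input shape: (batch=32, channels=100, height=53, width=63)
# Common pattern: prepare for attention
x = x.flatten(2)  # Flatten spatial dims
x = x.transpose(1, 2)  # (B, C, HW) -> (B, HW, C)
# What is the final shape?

Input shape: (32, 100, 53, 63)
  -> after flatten(2): (32, 100, 3339)
Output shape: (32, 3339, 100)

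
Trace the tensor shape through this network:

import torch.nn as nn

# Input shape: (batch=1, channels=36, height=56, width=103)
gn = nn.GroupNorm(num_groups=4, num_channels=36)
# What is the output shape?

Input shape: (1, 36, 56, 103)
Output shape: (1, 36, 56, 103)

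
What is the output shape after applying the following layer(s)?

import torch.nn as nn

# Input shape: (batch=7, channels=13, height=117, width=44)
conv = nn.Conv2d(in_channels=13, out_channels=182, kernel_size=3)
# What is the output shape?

Input shape: (7, 13, 117, 44)
Output shape: (7, 182, 115, 42)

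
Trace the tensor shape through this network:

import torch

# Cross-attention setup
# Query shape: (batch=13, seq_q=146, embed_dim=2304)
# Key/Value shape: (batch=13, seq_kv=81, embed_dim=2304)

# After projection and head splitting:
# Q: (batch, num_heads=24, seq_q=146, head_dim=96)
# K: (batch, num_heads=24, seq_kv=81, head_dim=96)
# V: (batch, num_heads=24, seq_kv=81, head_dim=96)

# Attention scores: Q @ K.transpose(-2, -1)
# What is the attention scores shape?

Input shape: (13, 146, 2304)
Output shape: (13, 24, 146, 81)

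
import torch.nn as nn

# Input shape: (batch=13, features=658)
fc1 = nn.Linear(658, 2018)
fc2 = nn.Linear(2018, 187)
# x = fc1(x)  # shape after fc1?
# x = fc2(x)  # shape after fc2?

Input shape: (13, 658)
  -> after fc1: (13, 2018)
Output shape: (13, 187)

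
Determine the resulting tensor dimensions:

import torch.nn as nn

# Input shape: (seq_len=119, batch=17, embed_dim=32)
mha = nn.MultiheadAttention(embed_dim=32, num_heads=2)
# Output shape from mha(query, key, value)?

Input shape: (119, 17, 32)
Output shape: (119, 17, 32)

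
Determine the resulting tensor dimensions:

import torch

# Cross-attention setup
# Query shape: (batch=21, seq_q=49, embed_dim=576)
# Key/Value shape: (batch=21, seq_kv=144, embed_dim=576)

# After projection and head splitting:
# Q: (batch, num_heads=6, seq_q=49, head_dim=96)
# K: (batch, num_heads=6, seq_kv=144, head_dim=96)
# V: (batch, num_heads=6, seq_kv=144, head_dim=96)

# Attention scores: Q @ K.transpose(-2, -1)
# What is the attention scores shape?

Input shape: (21, 49, 576)
Output shape: (21, 6, 49, 144)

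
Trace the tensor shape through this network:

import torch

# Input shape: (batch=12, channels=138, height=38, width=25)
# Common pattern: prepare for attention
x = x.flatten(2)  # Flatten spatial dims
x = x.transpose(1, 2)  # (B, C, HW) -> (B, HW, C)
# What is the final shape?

Input shape: (12, 138, 38, 25)
  -> after flatten(2): (12, 138, 950)
Output shape: (12, 950, 138)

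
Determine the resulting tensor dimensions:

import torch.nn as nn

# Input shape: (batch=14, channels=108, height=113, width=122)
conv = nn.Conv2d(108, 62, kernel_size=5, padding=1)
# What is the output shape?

Input shape: (14, 108, 113, 122)
Output shape: (14, 62, 111, 120)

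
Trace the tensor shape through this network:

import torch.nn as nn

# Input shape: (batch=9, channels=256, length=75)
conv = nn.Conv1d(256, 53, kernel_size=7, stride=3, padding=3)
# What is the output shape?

Input shape: (9, 256, 75)
Output shape: (9, 53, 25)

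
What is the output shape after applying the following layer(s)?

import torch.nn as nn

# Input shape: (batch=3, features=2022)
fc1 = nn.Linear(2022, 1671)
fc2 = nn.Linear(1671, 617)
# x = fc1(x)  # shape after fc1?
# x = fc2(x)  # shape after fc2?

Input shape: (3, 2022)
  -> after fc1: (3, 1671)
Output shape: (3, 617)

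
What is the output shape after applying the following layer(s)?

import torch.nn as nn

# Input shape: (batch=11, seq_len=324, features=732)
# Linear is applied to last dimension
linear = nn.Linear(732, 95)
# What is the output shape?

Input shape: (11, 324, 732)
Output shape: (11, 324, 95)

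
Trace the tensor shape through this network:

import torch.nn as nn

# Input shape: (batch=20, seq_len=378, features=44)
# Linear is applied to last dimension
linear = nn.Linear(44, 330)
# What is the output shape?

Input shape: (20, 378, 44)
Output shape: (20, 378, 330)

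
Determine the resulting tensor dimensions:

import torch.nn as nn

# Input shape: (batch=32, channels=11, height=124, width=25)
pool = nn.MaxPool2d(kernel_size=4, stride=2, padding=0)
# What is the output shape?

Input shape: (32, 11, 124, 25)
Output shape: (32, 11, 61, 11)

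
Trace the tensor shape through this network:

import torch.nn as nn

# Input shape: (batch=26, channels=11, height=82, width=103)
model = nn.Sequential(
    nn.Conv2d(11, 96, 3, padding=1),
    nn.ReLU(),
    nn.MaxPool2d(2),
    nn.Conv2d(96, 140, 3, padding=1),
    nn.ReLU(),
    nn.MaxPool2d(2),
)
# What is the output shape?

Input shape: (26, 11, 82, 103)
  -> after first Conv2d: (26, 96, 82, 103)
  -> after first MaxPool2d: (26, 96, 41, 51)
  -> after second Conv2d: (26, 140, 41, 51)
Output shape: (26, 140, 20, 25)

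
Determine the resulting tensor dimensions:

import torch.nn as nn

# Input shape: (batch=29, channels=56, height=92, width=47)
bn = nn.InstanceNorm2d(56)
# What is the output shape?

Input shape: (29, 56, 92, 47)
Output shape: (29, 56, 92, 47)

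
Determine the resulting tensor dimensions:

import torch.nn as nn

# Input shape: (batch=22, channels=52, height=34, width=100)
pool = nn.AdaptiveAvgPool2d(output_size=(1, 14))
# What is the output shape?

Input shape: (22, 52, 34, 100)
Output shape: (22, 52, 1, 14)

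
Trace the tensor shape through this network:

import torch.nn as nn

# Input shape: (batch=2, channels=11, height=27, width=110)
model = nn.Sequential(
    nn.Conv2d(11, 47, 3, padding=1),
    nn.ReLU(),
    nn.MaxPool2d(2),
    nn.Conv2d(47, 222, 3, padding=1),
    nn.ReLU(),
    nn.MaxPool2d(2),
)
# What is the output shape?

Input shape: (2, 11, 27, 110)
  -> after first Conv2d: (2, 47, 27, 110)
  -> after first MaxPool2d: (2, 47, 13, 55)
  -> after second Conv2d: (2, 222, 13, 55)
Output shape: (2, 222, 6, 27)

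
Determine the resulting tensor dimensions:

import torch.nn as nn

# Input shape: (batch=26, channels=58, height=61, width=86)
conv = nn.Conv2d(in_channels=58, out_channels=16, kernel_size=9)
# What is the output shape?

Input shape: (26, 58, 61, 86)
Output shape: (26, 16, 53, 78)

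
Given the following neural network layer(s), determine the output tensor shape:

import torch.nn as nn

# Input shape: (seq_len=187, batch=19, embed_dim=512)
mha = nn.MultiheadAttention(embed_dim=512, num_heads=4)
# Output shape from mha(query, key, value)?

Input shape: (187, 19, 512)
Output shape: (187, 19, 512)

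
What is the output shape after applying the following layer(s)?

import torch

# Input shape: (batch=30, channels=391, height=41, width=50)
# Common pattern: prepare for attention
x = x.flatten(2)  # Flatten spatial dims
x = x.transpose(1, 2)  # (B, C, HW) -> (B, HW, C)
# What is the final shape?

Input shape: (30, 391, 41, 50)
  -> after flatten(2): (30, 391, 2050)
Output shape: (30, 2050, 391)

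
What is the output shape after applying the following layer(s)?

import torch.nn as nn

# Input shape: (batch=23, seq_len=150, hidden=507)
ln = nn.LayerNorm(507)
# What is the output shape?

Input shape: (23, 150, 507)
Output shape: (23, 150, 507)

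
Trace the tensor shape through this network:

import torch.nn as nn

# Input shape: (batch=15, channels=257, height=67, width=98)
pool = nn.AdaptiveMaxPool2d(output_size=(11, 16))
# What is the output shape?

Input shape: (15, 257, 67, 98)
Output shape: (15, 257, 11, 16)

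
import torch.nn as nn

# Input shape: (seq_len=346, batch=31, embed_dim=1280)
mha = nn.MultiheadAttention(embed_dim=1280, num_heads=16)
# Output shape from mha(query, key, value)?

Input shape: (346, 31, 1280)
Output shape: (346, 31, 1280)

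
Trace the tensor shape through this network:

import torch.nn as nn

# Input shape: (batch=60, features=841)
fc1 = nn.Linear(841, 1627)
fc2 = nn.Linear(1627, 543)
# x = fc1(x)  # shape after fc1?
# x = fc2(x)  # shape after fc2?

Input shape: (60, 841)
  -> after fc1: (60, 1627)
Output shape: (60, 543)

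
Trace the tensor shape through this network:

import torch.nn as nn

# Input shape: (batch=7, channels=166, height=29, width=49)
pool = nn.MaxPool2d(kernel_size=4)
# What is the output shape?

Input shape: (7, 166, 29, 49)
Output shape: (7, 166, 7, 12)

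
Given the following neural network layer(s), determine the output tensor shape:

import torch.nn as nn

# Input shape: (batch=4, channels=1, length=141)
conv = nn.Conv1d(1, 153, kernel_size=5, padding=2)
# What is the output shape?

Input shape: (4, 1, 141)
Output shape: (4, 153, 141)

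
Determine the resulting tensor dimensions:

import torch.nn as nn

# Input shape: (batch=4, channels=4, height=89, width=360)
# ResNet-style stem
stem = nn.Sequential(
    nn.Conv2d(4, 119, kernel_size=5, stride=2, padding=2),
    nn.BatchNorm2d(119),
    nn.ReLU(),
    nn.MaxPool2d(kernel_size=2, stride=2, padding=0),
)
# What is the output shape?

Input shape: (4, 4, 89, 360)
  -> after Conv2d 5x5 stride=2: (4, 119, 45, 180)
Output shape: (4, 119, 22, 90)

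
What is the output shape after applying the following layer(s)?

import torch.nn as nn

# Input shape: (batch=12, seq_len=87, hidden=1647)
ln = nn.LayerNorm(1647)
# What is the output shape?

Input shape: (12, 87, 1647)
Output shape: (12, 87, 1647)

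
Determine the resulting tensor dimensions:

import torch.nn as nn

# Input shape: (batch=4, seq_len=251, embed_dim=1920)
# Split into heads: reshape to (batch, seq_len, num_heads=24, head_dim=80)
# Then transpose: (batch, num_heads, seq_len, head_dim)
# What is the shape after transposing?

Input shape: (4, 251, 1920)
  -> after reshape: (4, 251, 24, 80)
Output shape: (4, 24, 251, 80)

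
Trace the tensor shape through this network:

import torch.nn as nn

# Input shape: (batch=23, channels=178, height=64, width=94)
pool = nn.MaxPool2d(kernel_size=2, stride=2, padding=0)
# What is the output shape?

Input shape: (23, 178, 64, 94)
Output shape: (23, 178, 32, 47)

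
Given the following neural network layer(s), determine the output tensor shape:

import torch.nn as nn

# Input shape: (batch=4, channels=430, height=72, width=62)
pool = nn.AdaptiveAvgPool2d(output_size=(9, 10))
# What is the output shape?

Input shape: (4, 430, 72, 62)
Output shape: (4, 430, 9, 10)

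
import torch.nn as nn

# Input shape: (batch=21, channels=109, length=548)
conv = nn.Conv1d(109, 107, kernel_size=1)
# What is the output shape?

Input shape: (21, 109, 548)
Output shape: (21, 107, 548)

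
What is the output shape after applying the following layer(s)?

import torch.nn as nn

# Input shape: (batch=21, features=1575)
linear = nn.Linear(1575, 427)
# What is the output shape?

Input shape: (21, 1575)
Output shape: (21, 427)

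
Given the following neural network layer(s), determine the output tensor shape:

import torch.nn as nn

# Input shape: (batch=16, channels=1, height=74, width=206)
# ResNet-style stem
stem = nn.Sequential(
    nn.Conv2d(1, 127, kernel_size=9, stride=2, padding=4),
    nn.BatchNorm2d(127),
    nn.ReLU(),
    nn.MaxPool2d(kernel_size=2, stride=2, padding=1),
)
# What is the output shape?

Input shape: (16, 1, 74, 206)
  -> after Conv2d 9x9 stride=2: (16, 127, 37, 103)
Output shape: (16, 127, 19, 52)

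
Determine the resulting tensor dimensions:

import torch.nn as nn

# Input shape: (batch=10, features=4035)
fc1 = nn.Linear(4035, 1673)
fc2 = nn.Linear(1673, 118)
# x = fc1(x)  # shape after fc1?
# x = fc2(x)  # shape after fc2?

Input shape: (10, 4035)
  -> after fc1: (10, 1673)
Output shape: (10, 118)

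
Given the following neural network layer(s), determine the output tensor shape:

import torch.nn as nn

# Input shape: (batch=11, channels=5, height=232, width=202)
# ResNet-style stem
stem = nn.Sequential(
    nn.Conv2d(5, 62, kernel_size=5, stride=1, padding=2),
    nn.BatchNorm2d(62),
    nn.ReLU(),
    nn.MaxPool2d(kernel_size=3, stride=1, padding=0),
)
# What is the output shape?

Input shape: (11, 5, 232, 202)
  -> after Conv2d 5x5 stride=1: (11, 62, 232, 202)
Output shape: (11, 62, 230, 200)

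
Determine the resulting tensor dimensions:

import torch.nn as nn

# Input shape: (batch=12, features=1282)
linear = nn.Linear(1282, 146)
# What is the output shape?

Input shape: (12, 1282)
Output shape: (12, 146)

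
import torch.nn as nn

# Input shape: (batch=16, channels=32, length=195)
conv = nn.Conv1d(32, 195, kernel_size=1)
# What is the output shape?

Input shape: (16, 32, 195)
Output shape: (16, 195, 195)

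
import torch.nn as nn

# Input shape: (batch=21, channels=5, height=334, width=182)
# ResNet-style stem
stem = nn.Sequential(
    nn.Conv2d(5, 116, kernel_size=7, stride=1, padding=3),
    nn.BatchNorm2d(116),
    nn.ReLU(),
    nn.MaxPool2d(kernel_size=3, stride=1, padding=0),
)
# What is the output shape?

Input shape: (21, 5, 334, 182)
  -> after Conv2d 7x7 stride=1: (21, 116, 334, 182)
Output shape: (21, 116, 332, 180)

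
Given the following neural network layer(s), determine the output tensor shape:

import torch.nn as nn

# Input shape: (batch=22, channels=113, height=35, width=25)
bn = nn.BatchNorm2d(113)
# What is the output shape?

Input shape: (22, 113, 35, 25)
Output shape: (22, 113, 35, 25)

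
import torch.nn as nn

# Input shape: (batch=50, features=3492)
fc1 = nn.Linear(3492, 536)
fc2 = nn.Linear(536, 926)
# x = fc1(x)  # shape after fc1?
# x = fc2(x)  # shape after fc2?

Input shape: (50, 3492)
  -> after fc1: (50, 536)
Output shape: (50, 926)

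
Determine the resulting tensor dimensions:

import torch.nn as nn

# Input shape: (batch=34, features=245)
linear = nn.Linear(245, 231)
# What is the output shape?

Input shape: (34, 245)
Output shape: (34, 231)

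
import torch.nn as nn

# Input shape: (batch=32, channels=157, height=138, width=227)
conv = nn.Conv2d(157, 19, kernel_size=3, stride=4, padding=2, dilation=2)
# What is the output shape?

Input shape: (32, 157, 138, 227)
Output shape: (32, 19, 35, 57)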